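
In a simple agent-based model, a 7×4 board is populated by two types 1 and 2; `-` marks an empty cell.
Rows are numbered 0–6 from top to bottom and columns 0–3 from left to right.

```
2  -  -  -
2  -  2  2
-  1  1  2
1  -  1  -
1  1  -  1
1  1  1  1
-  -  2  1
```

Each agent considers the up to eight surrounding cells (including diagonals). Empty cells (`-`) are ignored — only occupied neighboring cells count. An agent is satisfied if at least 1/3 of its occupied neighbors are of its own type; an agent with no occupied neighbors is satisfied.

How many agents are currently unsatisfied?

(0,0)2 1/1 ok
(1,0)2 1/2 ok
(1,2)2 2/4 ok
(1,3)2 2/3 ok
(2,1)1 3/5 ok
(2,2)1 2/5 ok
(2,3)2 2/4 ok
(3,0)1 3/3 ok
(3,2)1 4/5 ok
(4,0)1 4/4 ok
(4,1)1 6/6 ok
(4,3)1 3/3 ok
(5,0)1 3/3 ok
(5,1)1 4/5 ok
(5,2)1 5/6 ok
(5,3)1 3/4 ok
(6,2)2 0/4 unhappy
(6,3)1 2/3 ok
Unsatisfied: (6,2) — 1 in total.

1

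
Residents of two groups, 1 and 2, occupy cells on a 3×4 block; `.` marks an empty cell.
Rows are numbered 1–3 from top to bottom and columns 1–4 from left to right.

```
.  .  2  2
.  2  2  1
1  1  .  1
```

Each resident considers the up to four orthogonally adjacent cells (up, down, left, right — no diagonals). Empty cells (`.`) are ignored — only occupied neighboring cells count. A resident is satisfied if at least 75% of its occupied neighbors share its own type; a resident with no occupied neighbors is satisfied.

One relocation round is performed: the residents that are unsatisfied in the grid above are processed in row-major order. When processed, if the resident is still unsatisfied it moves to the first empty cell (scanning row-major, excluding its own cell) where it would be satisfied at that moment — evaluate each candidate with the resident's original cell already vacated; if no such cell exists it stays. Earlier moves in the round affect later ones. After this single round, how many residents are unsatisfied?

2

Initially unsatisfied (in order): (1,4), (2,2), (2,3), (2,4), (3,2).
  (1,4) → (1,1).
  (2,2) → (1,2).
  (2,3): no empty cell satisfies it; stays.
  (2,4): no empty cell satisfies it; stays.
  (3,2): now satisfied by earlier moves; stays.
Resulting grid:
2 2 2 .
. . 2 1
1 1 . 1
Unsatisfied now: (2,3), (2,4).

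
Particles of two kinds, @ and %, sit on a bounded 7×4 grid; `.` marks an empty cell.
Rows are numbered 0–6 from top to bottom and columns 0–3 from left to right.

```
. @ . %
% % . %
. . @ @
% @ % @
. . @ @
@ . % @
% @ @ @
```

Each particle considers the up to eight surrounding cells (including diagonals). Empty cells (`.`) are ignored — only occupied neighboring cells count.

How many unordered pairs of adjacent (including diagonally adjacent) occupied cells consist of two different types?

20

Scan each occupied cell's neighbors to the right and below (and the two forward diagonals) so each pair is counted once.
Row 0: @(0,1)–%(1,1)≠ @(0,1)–%(1,0)≠ %(0,3)–%(1,3)=  → 2/3 unlike.
Row 1: %(1,0)–%(1,1)= %(1,1)–@(2,2)≠ %(1,3)–@(2,3)≠ %(1,3)–@(2,2)≠  → 3/4 unlike.
Row 2: @(2,2)–@(2,3)= @(2,2)–%(3,2)≠ @(2,2)–@(3,3)= @(2,2)–@(3,1)= @(2,3)–@(3,3)= @(2,3)–%(3,2)≠  → 2/6 unlike.
Row 3: %(3,0)–@(3,1)≠ @(3,1)–%(3,2)≠ @(3,1)–@(4,2)= %(3,2)–@(3,3)≠ %(3,2)–@(4,2)≠ %(3,2)–@(4,3)≠ @(3,3)–@(4,3)= @(3,3)–@(4,2)=  → 5/8 unlike.
Row 4: @(4,2)–@(4,3)= @(4,2)–%(5,2)≠ @(4,2)–@(5,3)= @(4,3)–@(5,3)= @(4,3)–%(5,2)≠  → 2/5 unlike.
Row 5: @(5,0)–%(6,0)≠ @(5,0)–@(6,1)= %(5,2)–@(5,3)≠ %(5,2)–@(6,2)≠ %(5,2)–@(6,3)≠ %(5,2)–@(6,1)≠ @(5,3)–@(6,3)= @(5,3)–@(6,2)=  → 5/8 unlike.
Row 6: %(6,0)–@(6,1)≠ @(6,1)–@(6,2)= @(6,2)–@(6,3)=  → 1/3 unlike.
Total adjacent occupied pairs: 37; unlike-type pairs: 20.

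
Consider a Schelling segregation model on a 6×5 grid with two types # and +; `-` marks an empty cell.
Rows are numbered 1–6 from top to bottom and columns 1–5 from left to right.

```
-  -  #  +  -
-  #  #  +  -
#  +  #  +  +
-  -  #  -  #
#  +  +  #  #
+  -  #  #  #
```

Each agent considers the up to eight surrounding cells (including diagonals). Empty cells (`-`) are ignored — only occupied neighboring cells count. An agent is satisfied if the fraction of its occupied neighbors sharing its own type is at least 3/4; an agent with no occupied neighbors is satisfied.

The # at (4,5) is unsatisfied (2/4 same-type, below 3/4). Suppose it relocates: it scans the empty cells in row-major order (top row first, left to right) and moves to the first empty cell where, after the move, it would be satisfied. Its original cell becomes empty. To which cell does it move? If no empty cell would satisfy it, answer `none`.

(1,1)

Vacating (4,5). Empty cells in order:
  (1,1): 1/1 same-type → satisfied — stop here.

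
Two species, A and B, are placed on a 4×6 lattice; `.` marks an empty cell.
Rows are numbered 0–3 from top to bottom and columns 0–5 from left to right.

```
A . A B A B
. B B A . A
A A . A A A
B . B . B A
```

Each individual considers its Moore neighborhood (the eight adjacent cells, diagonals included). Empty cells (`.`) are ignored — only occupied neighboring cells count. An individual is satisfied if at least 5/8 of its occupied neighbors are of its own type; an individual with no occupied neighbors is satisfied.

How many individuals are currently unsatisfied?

13

(0,0)A 0/1 unhappy
(0,2)A 1/4 unhappy
(0,3)B 1/4 unhappy
(0,4)A 2/4 unhappy
(0,5)B 0/2 unhappy
(1,1)B 1/5 unhappy
(1,2)B 2/6 unhappy
(1,3)A 4/6 ok
(1,5)A 3/4 ok
(2,0)A 1/3 unhappy
(2,1)A 1/5 unhappy
(2,3)A 2/5 unhappy
(2,4)A 5/6 ok
(2,5)A 3/4 ok
(3,0)B 0/2 unhappy
(3,2)B 0/2 unhappy
(3,4)B 0/4 unhappy
(3,5)A 2/3 ok
Unsatisfied: (0,0), (0,2), (0,3), (0,4), (0,5), (1,1), (1,2), (2,0), (2,1), (2,3), (3,0), (3,2), (3,4) — 13 in total.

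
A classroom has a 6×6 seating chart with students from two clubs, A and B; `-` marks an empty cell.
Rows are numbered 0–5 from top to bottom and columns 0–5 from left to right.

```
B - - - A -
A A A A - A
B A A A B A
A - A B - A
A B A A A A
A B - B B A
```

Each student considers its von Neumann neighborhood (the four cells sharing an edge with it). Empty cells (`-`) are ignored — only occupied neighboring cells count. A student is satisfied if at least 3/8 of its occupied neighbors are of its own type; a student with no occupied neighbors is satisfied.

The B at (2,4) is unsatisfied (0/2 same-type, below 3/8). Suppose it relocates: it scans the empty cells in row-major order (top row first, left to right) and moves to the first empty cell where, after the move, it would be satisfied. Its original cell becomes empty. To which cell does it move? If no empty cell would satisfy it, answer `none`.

(0,1)

Vacating (2,4). Empty cells in order:
  (0,1): 1/2 same-type → satisfied — stop here.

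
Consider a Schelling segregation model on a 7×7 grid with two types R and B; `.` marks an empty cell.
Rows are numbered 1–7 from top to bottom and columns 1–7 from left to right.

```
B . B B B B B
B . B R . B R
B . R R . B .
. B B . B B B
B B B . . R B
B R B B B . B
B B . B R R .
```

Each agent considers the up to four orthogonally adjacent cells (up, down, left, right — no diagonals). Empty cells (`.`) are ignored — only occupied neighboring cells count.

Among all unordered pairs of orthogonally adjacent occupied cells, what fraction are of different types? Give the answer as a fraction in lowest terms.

Scan each occupied cell's neighbors to the right and below so each pair is counted once.
Row 1: B(1,1)–B(2,1)= B(1,3)–B(1,4)= B(1,3)–B(2,3)= B(1,4)–B(1,5)= B(1,4)–R(2,4)≠ B(1,5)–B(1,6)= B(1,6)–B(1,7)= B(1,6)–B(2,6)= B(1,7)–R(2,7)≠  → 2/9 unlike.
Row 2: B(2,1)–B(3,1)= B(2,3)–R(2,4)≠ B(2,3)–R(3,3)≠ R(2,4)–R(3,4)= B(2,6)–R(2,7)≠ B(2,6)–B(3,6)=  → 3/6 unlike.
Row 3: R(3,3)–R(3,4)= R(3,3)–B(4,3)≠ B(3,6)–B(4,6)=  → 1/3 unlike.
Row 4: B(4,2)–B(4,3)= B(4,2)–B(5,2)= B(4,3)–B(5,3)= B(4,5)–B(4,6)= B(4,6)–B(4,7)= B(4,6)–R(5,6)≠ B(4,7)–B(5,7)=  → 1/7 unlike.
Row 5: B(5,1)–B(5,2)= B(5,1)–B(6,1)= B(5,2)–B(5,3)= B(5,2)–R(6,2)≠ B(5,3)–B(6,3)= R(5,6)–B(5,7)≠ B(5,7)–B(6,7)=  → 2/7 unlike.
Row 6: B(6,1)–R(6,2)≠ B(6,1)–B(7,1)= R(6,2)–B(6,3)≠ R(6,2)–B(7,2)≠ B(6,3)–B(6,4)= B(6,4)–B(6,5)= B(6,4)–B(7,4)= B(6,5)–R(7,5)≠  → 4/8 unlike.
Row 7: B(7,1)–B(7,2)= B(7,4)–R(7,5)≠ R(7,5)–R(7,6)=  → 1/3 unlike.
Total adjacent occupied pairs: 43; unlike-type pairs: 14.
14/43 is already in lowest terms.

14/43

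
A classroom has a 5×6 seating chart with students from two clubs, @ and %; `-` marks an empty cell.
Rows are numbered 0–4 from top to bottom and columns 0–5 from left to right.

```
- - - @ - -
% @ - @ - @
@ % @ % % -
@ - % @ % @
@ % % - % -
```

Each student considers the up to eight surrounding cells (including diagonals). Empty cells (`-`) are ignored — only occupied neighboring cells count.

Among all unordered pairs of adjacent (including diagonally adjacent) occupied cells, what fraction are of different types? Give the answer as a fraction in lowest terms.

22/39

Scan each occupied cell's neighbors to the right and below (and the two forward diagonals) so each pair is counted once.
From row 0: 0 unlike of 1 pairs (running 0/1).
From row 1: 6 unlike of 10 pairs (running 6/11).
From row 2: 8 unlike of 15 pairs (running 14/26).
From row 3: 7 unlike of 11 pairs (running 21/37).
From row 4: 1 unlike of 2 pairs (running 22/39).
Total adjacent occupied pairs: 39; unlike-type pairs: 22.
22/39 is already in lowest terms.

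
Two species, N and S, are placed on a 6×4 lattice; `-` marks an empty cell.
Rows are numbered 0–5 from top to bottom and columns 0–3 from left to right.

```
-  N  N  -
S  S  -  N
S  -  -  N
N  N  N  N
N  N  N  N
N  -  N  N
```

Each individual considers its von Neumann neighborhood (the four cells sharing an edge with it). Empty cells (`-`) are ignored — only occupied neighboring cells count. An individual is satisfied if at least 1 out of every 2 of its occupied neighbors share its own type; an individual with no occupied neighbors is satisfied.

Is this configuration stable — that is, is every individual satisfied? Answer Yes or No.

Row 0: (0,1)N 1/2 ✓ · (0,2)N 1/1 ✓
Row 1: (1,0)S 2/2 ✓ · (1,1)S 1/2 ✓ · (1,3)N 1/1 ✓
Row 2: (2,0)S 1/2 ✓ · (2,3)N 2/2 ✓
Row 3: (3,0)N 2/3 ✓ · (3,1)N 3/3 ✓ · (3,2)N 3/3 ✓ · (3,3)N 3/3 ✓
Row 4: (4,0)N 3/3 ✓ · (4,1)N 3/3 ✓ · (4,2)N 4/4 ✓ · (4,3)N 3/3 ✓
Row 5: (5,0)N 1/1 ✓ · (5,2)N 2/2 ✓ · (5,3)N 2/2 ✓
All meet the threshold, so the configuration is stable.

Yes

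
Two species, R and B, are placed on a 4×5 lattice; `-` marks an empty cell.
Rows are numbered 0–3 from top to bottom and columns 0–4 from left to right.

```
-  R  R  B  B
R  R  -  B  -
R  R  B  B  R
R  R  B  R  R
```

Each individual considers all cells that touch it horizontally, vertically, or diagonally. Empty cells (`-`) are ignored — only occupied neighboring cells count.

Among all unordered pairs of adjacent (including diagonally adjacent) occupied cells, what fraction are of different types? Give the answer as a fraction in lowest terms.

Scan each occupied cell's neighbors to the right and below (and the two forward diagonals) so each pair is counted once.
From row 0: 2 unlike of 9 pairs (running 2/9).
From row 1: 2 unlike of 9 pairs (running 4/18).
From row 2: 7 unlike of 17 pairs (running 11/35).
From row 3: 2 unlike of 4 pairs (running 13/39).
Total adjacent occupied pairs: 39; unlike-type pairs: 13.
13/39 reduces to 1/3.

1/3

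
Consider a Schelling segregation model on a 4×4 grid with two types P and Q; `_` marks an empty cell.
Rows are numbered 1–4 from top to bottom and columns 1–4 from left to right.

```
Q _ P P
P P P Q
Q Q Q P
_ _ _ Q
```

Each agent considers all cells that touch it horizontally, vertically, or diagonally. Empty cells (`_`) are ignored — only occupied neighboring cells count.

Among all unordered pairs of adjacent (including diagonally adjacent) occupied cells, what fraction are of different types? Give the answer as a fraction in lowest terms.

15/26

Scan each occupied cell's neighbors to the right and below (and the two forward diagonals) so each pair is counted once.
Row 1: Q(1,1)–P(2,1)≠ Q(1,1)–P(2,2)≠ P(1,3)–P(1,4)= P(1,3)–P(2,3)= P(1,3)–Q(2,4)≠ P(1,3)–P(2,2)= P(1,4)–Q(2,4)≠ P(1,4)–P(2,3)=  → 4/8 unlike.
Row 2: P(2,1)–P(2,2)= P(2,1)–Q(3,1)≠ P(2,1)–Q(3,2)≠ P(2,2)–P(2,3)= P(2,2)–Q(3,2)≠ P(2,2)–Q(3,3)≠ P(2,2)–Q(3,1)≠ P(2,3)–Q(2,4)≠ P(2,3)–Q(3,3)≠ P(2,3)–P(3,4)= P(2,3)–Q(3,2)≠ Q(2,4)–P(3,4)≠ Q(2,4)–Q(3,3)=  → 9/13 unlike.
Row 3: Q(3,1)–Q(3,2)= Q(3,2)–Q(3,3)= Q(3,3)–P(3,4)≠ Q(3,3)–Q(4,4)= P(3,4)–Q(4,4)≠  → 2/5 unlike.
Total adjacent occupied pairs: 26; unlike-type pairs: 15.
15/26 is already in lowest terms.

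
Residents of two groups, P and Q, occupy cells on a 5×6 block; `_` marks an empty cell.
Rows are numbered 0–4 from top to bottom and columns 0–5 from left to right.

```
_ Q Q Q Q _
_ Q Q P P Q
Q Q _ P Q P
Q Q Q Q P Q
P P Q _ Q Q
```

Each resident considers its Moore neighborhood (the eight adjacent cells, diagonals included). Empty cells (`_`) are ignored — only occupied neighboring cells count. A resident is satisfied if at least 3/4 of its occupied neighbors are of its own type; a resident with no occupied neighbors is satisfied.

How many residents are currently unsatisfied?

(0,1)Q 3/3 satisfied
(0,2)Q 4/5 satisfied
(0,3)Q 3/5 not
(0,4)Q 2/4 not
(1,1)Q 5/5 satisfied
(1,2)Q 5/7 not
(1,3)P 2/7 not
(1,4)P 3/7 not
(1,5)Q 2/4 not
(2,0)Q 4/4 satisfied
(2,1)Q 6/6 satisfied
(2,3)P 3/7 not
(2,4)Q 3/8 not
(2,5)P 2/5 not
(3,0)Q 3/5 not
(3,1)Q 5/7 not
(3,2)Q 4/6 not
(3,3)Q 4/6 not
(3,4)P 2/7 not
(3,5)Q 3/5 not
(4,0)P 1/3 not
(4,1)P 1/5 not
(4,2)Q 3/4 satisfied
(4,4)Q 3/4 satisfied
(4,5)Q 2/3 not
Unsatisfied: (0,3), (0,4), (1,2), (1,3), (1,4), (1,5), (2,3), (2,4), (2,5), (3,0), (3,1), (3,2), (3,3), (3,4), (3,5), (4,0), (4,1), (4,5) — 18 in total.

18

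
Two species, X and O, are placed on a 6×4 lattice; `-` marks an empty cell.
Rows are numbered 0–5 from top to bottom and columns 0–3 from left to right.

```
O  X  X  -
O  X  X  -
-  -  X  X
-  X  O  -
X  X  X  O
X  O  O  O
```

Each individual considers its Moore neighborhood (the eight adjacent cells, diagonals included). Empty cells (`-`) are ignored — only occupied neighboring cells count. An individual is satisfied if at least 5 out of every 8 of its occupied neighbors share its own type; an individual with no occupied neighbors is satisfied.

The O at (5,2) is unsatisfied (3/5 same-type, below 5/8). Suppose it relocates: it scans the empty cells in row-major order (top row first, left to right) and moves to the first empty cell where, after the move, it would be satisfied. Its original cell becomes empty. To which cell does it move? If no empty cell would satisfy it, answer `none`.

Vacating (5,2). Empty cells in order:
  (0,3): 0/2 same-type → still unsatisfied.
  (1,3): 0/4 same-type → still unsatisfied.
  (2,0): 1/3 same-type → still unsatisfied.
  (2,1): 2/6 same-type → still unsatisfied.
  (3,0): 0/3 same-type → still unsatisfied.
  (3,3): 2/5 same-type → still unsatisfied.

none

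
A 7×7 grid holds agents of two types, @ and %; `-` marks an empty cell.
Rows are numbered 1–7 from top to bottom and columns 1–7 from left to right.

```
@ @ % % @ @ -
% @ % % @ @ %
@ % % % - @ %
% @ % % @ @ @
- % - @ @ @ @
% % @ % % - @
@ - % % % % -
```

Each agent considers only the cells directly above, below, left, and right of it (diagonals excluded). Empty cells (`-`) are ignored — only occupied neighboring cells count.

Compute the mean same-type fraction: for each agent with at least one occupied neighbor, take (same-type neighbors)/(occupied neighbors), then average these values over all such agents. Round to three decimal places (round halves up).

Row 1: (1,1)@ 1/2 · (1,2)@ 2/3 · (1,3)% 2/3 · (1,4)% 2/3 · (1,5)@ 2/3 · (1,6)@ 2/2
Row 2: (2,1)% 0/3 · (2,2)@ 1/4 · (2,3)% 3/4 · (2,4)% 3/4 · (2,5)@ 2/3 · (2,6)@ 3/4 · (2,7)% 1/2
Row 3: (3,1)@ 0/3 · (3,2)% 1/4 · (3,3)% 4/4 · (3,4)% 3/3 · (3,6)@ 2/3 · (3,7)% 1/3
Row 4: (4,1)% 0/2 · (4,2)@ 0/4 · (4,3)% 2/3 · (4,4)% 2/4 · (4,5)@ 2/3 · (4,6)@ 4/4 · (4,7)@ 2/3
Row 5: (5,2)% 1/2 · (5,4)@ 1/3 · (5,5)@ 3/4 · (5,6)@ 3/3 · (5,7)@ 3/3
Row 6: (6,1)% 1/2 · (6,2)% 2/3 · (6,3)@ 0/3 · (6,4)% 2/4 · (6,5)% 2/3 · (6,7)@ 1/1
Row 7: (7,1)@ 0/1 · (7,3)% 1/2 · (7,4)% 3/3 · (7,5)% 3/3 · (7,6)% 1/1
Sum over 42 agents: 1/2 + 2/3 + 2/3 + 2/3 + 2/3 + 2/2 + 0/3 + 1/4 + 3/4 + 3/4 + 2/3 + 3/4 + 1/2 + 0/3 + 1/4 + 4/4 + 3/3 + 2/3 + 1/3 + 0/2 + 0/4 + 2/3 + 2/4 + 2/3 + 4/4 + 2/3 + 1/2 + 1/3 + 3/4 + 3/3 + 3/3 + 1/2 + 2/3 + 0/3 + 2/4 + 2/3 + 1/1 + 0/1 + 1/2 + 3/3 + 3/3 + 1/1 = 25; mean = 25 ÷ 42 = 25/42 = 0.595238… → 0.595.

0.595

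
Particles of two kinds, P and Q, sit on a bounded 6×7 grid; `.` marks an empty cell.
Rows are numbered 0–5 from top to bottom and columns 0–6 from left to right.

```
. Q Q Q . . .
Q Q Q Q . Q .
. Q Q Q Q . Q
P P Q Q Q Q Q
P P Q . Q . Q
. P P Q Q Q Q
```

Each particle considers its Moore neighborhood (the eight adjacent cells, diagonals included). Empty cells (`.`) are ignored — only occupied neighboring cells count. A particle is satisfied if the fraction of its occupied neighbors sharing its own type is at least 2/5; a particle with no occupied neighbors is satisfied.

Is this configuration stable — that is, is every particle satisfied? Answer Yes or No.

Row 0: (0,1)Q 4/4 ok · (0,2)Q 5/5 ok · (0,3)Q 3/3 ok
Row 1: (1,0)Q 3/3 ok · (1,1)Q 6/6 ok · (1,2)Q 8/8 ok · (1,3)Q 6/6 ok · (1,5)Q 2/2 ok
Row 2: (2,1)Q 5/7 ok · (2,2)Q 7/8 ok · (2,3)Q 7/7 ok · (2,4)Q 6/6 ok · (2,6)Q 3/3 ok
Row 3: (3,0)P 3/4 ok · (3,1)P 3/7 ok · (3,2)Q 5/7 ok · (3,3)Q 7/7 ok · (3,4)Q 5/5 ok · (3,5)Q 6/6 ok · (3,6)Q 3/3 ok
Row 4: (4,0)P 4/4 ok · (4,1)P 5/7 ok · (4,2)Q 3/7 ok · (4,4)Q 6/6 ok · (4,6)Q 4/4 ok
Row 5: (5,1)P 3/4 ok · (5,2)P 2/4 ok · (5,3)Q 3/4 ok · (5,4)Q 3/3 ok · (5,5)Q 4/4 ok · (5,6)Q 2/2 ok
All meet the threshold, so the configuration is stable.

Yes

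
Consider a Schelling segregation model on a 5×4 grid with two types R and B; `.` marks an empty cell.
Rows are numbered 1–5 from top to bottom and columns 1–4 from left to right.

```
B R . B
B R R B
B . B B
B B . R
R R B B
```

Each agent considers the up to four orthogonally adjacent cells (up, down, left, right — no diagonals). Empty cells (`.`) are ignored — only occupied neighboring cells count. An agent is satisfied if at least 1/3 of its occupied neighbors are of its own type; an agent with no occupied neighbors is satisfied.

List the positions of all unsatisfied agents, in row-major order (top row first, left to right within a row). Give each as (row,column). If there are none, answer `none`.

(1,1)B 1/2 ✓
(1,2)R 1/2 ✓
(1,4)B 1/1 ✓
(2,1)B 2/3 ✓
(2,2)R 2/3 ✓
(2,3)R 1/3 ✓
(2,4)B 2/3 ✓
(3,1)B 2/2 ✓
(3,3)B 1/2 ✓
(3,4)B 2/3 ✓
(4,1)B 2/3 ✓
(4,2)B 1/2 ✓
(4,4)R 0/2 ✗
(5,1)R 1/2 ✓
(5,2)R 1/3 ✓
(5,3)B 1/2 ✓
(5,4)B 1/2 ✓

(4,4)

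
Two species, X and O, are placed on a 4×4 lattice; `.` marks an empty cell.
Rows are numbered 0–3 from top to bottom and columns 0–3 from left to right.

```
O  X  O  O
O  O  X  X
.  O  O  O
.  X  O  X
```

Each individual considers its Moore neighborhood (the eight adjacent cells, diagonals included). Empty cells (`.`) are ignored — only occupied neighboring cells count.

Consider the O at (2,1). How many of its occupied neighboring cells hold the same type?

Occupied neighbors of (2,1): (1,0)=O, (1,1)=O, (1,2)=X, (2,2)=O, (3,1)=X, (3,2)=O.
Same type (O): 4 of 6.

4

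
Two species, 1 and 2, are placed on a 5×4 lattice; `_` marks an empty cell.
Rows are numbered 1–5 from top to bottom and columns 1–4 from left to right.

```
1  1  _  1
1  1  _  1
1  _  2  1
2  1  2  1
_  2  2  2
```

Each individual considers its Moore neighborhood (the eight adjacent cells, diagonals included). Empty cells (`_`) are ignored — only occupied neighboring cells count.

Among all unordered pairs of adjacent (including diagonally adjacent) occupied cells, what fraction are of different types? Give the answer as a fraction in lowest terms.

14/33

Scan each occupied cell's neighbors to the right and below (and the two forward diagonals) so each pair is counted once.
From row 1: 0 unlike of 6 pairs (running 0/6).
From row 2: 2 unlike of 6 pairs (running 2/12).
From row 3: 5 unlike of 8 pairs (running 7/20).
From row 4: 7 unlike of 11 pairs (running 14/31).
From row 5: 0 unlike of 2 pairs (running 14/33).
Total adjacent occupied pairs: 33; unlike-type pairs: 14.
14/33 is already in lowest terms.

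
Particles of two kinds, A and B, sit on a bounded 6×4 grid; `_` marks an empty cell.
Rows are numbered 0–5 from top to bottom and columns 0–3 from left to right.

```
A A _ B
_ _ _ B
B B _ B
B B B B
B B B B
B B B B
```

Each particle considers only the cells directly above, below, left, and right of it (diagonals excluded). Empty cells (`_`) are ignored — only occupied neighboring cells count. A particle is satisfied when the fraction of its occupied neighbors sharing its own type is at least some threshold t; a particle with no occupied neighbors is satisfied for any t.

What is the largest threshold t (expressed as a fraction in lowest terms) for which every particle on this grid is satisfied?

1/1

(0,0)A 1/1
(0,1)A 1/1
(0,3)B 1/1
(1,3)B 2/2
(2,0)B 2/2
(2,1)B 2/2
(2,3)B 2/2
(3,0)B 3/3
(3,1)B 4/4
(3,2)B 3/3
(3,3)B 3/3
(4,0)B 3/3
(4,1)B 4/4
(4,2)B 4/4
(4,3)B 3/3
(5,0)B 2/2
(5,1)B 3/3
(5,2)B 3/3
(5,3)B 2/2
The smallest same-type fraction is 1/1 at (0,0), which reduces to 1/1. Any threshold above that leaves this particle unsatisfied.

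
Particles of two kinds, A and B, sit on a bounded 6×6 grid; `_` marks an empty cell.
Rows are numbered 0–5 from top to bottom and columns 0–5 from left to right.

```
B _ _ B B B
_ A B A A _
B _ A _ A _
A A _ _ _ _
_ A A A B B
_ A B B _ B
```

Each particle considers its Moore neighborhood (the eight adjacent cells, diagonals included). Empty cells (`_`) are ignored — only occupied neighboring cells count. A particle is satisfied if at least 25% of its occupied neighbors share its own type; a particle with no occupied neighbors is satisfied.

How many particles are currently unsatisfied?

3

Row 0: (0,0)B 0/1 ✗ · (0,3)B 2/4 ✓ · (0,4)B 2/4 ✓ · (0,5)B 1/2 ✓
Row 1: (1,1)A 1/4 ✓ · (1,2)B 1/4 ✓ · (1,3)A 3/6 ✓ · (1,4)A 2/5 ✓
Row 2: (2,0)B 0/3 ✗ · (2,2)A 3/4 ✓ · (2,4)A 2/2 ✓
Row 3: (3,0)A 2/3 ✓ · (3,1)A 4/5 ✓
Row 4: (4,1)A 4/5 ✓ · (4,2)A 4/6 ✓ · (4,3)A 1/4 ✓ · (4,4)B 3/4 ✓ · (4,5)B 2/2 ✓
Row 5: (5,1)A 2/3 ✓ · (5,2)B 1/5 ✗ · (5,3)B 2/4 ✓ · (5,5)B 2/2 ✓
Unsatisfied: (0,0), (2,0), (5,2) — 3 in total.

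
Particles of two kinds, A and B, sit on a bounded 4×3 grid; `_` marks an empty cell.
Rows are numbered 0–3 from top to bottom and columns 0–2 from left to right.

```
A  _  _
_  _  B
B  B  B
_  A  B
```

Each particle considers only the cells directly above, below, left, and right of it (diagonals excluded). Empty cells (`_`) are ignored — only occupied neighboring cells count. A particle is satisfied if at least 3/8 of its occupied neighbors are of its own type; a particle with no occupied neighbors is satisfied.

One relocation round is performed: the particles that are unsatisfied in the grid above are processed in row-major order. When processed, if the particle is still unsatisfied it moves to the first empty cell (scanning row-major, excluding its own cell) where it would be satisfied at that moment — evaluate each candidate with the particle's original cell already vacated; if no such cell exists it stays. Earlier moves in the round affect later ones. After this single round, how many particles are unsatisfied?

Initially unsatisfied (in order): (3,1).
  (3,1) → (0,1).
Resulting grid:
A A _
_ _ B
B B B
_ _ B
All satisfied now.

0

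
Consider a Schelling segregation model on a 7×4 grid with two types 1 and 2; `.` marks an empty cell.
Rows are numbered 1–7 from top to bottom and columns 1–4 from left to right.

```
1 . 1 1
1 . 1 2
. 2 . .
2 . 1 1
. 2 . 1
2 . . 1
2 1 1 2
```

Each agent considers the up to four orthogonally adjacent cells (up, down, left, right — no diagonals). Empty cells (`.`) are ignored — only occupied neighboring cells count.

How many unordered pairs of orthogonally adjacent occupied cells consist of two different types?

Scan each occupied cell's neighbors to the right and below so each pair is counted once.
Row 1: 1(1,1)–1(2,1)= 1(1,3)–1(1,4)= 1(1,3)–1(2,3)= 1(1,4)–2(2,4)≠  → 1/4 unlike.
Row 2: 1(2,3)–2(2,4)≠  → 1/1 unlike.
Row 4: 1(4,3)–1(4,4)= 1(4,4)–1(5,4)=  → 0/2 unlike.
Row 5: 1(5,4)–1(6,4)=  → 0/1 unlike.
Row 6: 2(6,1)–2(7,1)= 1(6,4)–2(7,4)≠  → 1/2 unlike.
Row 7: 2(7,1)–1(7,2)≠ 1(7,2)–1(7,3)= 1(7,3)–2(7,4)≠  → 2/3 unlike.
Total adjacent occupied pairs: 13; unlike-type pairs: 5.

5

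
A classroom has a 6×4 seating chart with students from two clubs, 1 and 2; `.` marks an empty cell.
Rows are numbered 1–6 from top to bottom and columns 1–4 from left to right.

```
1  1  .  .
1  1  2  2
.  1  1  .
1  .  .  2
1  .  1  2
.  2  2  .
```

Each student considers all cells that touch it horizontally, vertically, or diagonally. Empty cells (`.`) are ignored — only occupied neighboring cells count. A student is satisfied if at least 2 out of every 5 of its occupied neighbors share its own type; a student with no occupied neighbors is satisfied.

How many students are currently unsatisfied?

4

(1,1)1 3/3 ok
(1,2)1 3/4 ok
(2,1)1 4/4 ok
(2,2)1 5/6 ok
(2,3)2 1/5 unhappy
(2,4)2 1/2 ok
(3,2)1 4/5 ok
(3,3)1 2/5 ok
(4,1)1 2/2 ok
(4,4)2 1/3 unhappy
(5,1)1 1/2 ok
(5,3)1 0/4 unhappy
(5,4)2 2/3 ok
(6,2)2 1/3 unhappy
(6,3)2 2/3 ok
Unsatisfied: (2,3), (4,4), (5,3), (6,2) — 4 in total.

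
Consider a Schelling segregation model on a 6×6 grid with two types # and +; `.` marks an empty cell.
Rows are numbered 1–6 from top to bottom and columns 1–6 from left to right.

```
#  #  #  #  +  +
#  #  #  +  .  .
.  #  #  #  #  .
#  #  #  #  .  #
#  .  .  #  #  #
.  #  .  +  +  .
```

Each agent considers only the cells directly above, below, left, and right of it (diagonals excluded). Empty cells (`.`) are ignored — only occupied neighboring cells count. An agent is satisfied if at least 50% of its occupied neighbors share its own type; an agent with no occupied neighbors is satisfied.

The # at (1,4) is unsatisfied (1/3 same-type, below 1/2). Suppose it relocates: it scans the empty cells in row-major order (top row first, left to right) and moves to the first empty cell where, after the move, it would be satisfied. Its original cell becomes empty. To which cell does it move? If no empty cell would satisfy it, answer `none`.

Vacating (1,4). Empty cells in order:
  (2,5): 1/3 same-type → still unsatisfied.
  (2,6): 0/1 same-type → still unsatisfied.
  (3,1): 3/3 same-type → satisfied — stop here.

(3,1)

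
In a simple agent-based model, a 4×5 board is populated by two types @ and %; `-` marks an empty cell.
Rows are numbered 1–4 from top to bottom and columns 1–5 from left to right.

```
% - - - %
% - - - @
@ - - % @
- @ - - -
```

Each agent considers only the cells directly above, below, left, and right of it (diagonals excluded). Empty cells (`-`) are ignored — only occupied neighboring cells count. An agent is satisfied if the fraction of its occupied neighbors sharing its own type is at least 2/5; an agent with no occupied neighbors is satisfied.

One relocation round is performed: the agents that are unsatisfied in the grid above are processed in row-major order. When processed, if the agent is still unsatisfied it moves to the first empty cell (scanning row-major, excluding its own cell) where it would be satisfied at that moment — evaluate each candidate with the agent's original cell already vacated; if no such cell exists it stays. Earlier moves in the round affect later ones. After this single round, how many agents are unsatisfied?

Initially unsatisfied (in order): (1,5), (3,1), (3,4).
  (1,5) → (1,2).
  (3,1) → (1,4).
  (3,4) → (1,3).
Resulting grid:
% % % @ -
% - - - @
- - - - @
- @ - - -
Unsatisfied now: (1,4).

1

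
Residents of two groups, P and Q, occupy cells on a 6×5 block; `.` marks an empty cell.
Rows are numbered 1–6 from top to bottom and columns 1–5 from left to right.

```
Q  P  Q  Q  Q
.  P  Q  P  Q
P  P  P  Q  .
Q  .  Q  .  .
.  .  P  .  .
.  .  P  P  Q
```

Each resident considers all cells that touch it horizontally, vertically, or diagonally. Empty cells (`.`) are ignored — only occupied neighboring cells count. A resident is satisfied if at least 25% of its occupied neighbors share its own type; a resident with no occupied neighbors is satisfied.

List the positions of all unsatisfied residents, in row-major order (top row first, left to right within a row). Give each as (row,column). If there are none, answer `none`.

(1,1), (2,4), (4,1), (6,5)

Row 1: (1,1)Q 0/2 ✗ · (1,2)P 1/4 ✓ · (1,3)Q 2/5 ✓ · (1,4)Q 4/5 ✓ · (1,5)Q 2/3 ✓
Row 2: (2,2)P 4/7 ✓ · (2,3)Q 3/8 ✓ · (2,4)P 1/7 ✗ · (2,5)Q 3/4 ✓
Row 3: (3,1)P 2/3 ✓ · (3,2)P 3/6 ✓ · (3,3)P 3/6 ✓ · (3,4)Q 3/5 ✓
Row 4: (4,1)Q 0/2 ✗ · (4,3)Q 1/4 ✓
Row 5: (5,3)P 2/3 ✓
Row 6: (6,3)P 2/2 ✓ · (6,4)P 2/3 ✓ · (6,5)Q 0/1 ✗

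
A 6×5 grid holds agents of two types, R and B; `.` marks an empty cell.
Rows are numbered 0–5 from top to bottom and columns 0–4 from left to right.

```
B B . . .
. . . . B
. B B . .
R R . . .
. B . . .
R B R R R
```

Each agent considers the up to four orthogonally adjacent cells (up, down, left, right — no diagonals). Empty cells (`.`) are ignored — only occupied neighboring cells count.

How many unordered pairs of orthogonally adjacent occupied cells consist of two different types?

Scan each occupied cell's neighbors to the right and below so each pair is counted once.
From row 0: 0 unlike of 1 pairs (running 0/1).
From row 2: 1 unlike of 2 pairs (running 1/3).
From row 3: 1 unlike of 2 pairs (running 2/5).
From row 4: 0 unlike of 1 pairs (running 2/6).
From row 5: 2 unlike of 4 pairs (running 4/10).
Total adjacent occupied pairs: 10; unlike-type pairs: 4.

4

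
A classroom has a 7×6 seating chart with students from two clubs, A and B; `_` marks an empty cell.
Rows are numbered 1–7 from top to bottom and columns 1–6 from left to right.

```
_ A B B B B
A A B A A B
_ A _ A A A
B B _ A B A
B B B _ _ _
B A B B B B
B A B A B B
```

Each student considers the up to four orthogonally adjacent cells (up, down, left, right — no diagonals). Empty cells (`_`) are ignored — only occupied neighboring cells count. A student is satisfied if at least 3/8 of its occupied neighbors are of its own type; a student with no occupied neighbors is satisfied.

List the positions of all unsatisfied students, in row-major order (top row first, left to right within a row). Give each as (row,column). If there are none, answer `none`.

(2,3), (2,6), (4,5), (6,2), (7,2), (7,3), (7,4)

(1,2)A 1/2 satisfied
(1,3)B 2/3 satisfied
(1,4)B 2/3 satisfied
(1,5)B 2/3 satisfied
(1,6)B 2/2 satisfied
(2,1)A 1/1 satisfied
(2,2)A 3/4 satisfied
(2,3)B 1/3 not
(2,4)A 2/4 satisfied
(2,5)A 2/4 satisfied
(2,6)B 1/3 not
(3,2)A 1/2 satisfied
(3,4)A 3/3 satisfied
(3,5)A 3/4 satisfied
(3,6)A 2/3 satisfied
(4,1)B 2/2 satisfied
(4,2)B 2/3 satisfied
(4,4)A 1/2 satisfied
(4,5)B 0/3 not
(4,6)A 1/2 satisfied
(5,1)B 3/3 satisfied
(5,2)B 3/4 satisfied
(5,3)B 2/2 satisfied
(6,1)B 2/3 satisfied
(6,2)A 1/4 not
(6,3)B 3/4 satisfied
(6,4)B 2/3 satisfied
(6,5)B 3/3 satisfied
(6,6)B 2/2 satisfied
(7,1)B 1/2 satisfied
(7,2)A 1/3 not
(7,3)B 1/3 not
(7,4)A 0/3 not
(7,5)B 2/3 satisfied
(7,6)B 2/2 satisfied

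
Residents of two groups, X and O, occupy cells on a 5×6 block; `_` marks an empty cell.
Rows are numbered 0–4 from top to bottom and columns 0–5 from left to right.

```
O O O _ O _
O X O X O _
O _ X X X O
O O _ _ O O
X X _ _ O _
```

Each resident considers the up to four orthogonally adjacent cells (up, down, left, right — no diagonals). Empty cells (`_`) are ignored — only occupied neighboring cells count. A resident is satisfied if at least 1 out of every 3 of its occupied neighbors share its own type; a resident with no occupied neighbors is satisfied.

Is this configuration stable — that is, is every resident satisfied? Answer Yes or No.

No

Row 0: (0,0)O 2/2 ok · (0,1)O 2/3 ok · (0,2)O 2/2 ok · (0,4)O 1/1 ok
Row 1: (1,0)O 2/3 ok · (1,1)X 0/3 unhappy · (1,2)O 1/4 unhappy · (1,3)X 1/3 ok · (1,4)O 1/3 ok
Row 2: (2,0)O 2/2 ok · (2,2)X 1/2 ok · (2,3)X 3/3 ok · (2,4)X 1/4 unhappy · (2,5)O 1/2 ok
Row 3: (3,0)O 2/3 ok · (3,1)O 1/2 ok · (3,4)O 2/3 ok · (3,5)O 2/2 ok
Row 4: (4,0)X 1/2 ok · (4,1)X 1/2 ok · (4,4)O 1/1 ok
For instance (1,1) has only 0/3 same-type neighbors, below 1/3.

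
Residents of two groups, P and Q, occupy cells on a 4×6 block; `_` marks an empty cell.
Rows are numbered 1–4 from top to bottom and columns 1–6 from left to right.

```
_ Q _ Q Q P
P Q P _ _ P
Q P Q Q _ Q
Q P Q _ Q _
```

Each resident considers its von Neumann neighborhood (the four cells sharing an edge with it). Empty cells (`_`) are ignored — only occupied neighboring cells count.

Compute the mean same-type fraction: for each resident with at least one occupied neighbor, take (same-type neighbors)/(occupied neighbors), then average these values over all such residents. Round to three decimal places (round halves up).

0.448

Row 1: (1,2)Q 1/1 · (1,4)Q 1/1 · (1,5)Q 1/2 · (1,6)P 1/2
Row 2: (2,1)P 0/2 · (2,2)Q 1/4 · (2,3)P 0/2 · (2,6)P 1/2
Row 3: (3,1)Q 1/3 · (3,2)P 1/4 · (3,3)Q 2/4 · (3,4)Q 1/1 · (3,6)Q 0/1
Row 4: (4,1)Q 1/2 · (4,2)P 1/3 · (4,3)Q 1/2 · (4,5)Q — no occupied neighbors
Sum over 16 residents: 1/1 + 1/1 + 1/2 + 1/2 + 0/2 + 1/4 + 0/2 + 1/2 + 1/3 + 1/4 + 2/4 + 1/1 + 0/1 + 1/2 + 1/3 + 1/2 = 43/6; mean = 43/6 ÷ 16 = 43/96 = 0.447916… → 0.448.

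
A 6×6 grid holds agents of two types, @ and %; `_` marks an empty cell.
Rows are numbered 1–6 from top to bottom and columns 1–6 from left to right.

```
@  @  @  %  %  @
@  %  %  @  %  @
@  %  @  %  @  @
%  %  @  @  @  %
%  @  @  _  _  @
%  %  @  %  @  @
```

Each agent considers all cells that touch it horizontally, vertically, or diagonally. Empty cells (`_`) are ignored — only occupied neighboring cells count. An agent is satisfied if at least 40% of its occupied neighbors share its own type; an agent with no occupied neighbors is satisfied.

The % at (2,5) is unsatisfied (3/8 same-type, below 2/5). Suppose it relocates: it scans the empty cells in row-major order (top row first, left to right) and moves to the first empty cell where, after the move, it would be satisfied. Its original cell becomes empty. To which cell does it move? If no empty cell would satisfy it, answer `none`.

Vacating (2,5). Empty cells in order:
  (5,4): 1/7 same-type → still unsatisfied.
  (5,5): 2/7 same-type → still unsatisfied.

none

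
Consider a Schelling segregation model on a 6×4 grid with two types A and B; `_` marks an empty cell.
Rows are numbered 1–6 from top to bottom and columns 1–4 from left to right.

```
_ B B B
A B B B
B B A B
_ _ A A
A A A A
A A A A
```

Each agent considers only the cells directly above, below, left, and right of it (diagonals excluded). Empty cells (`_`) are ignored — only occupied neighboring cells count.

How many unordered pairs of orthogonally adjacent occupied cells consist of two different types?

Scan each occupied cell's neighbors to the right and below so each pair is counted once.
Row 1: B(1,2)–B(1,3)= B(1,2)–B(2,2)= B(1,3)–B(1,4)= B(1,3)–B(2,3)= B(1,4)–B(2,4)=  → 0/5 unlike.
Row 2: A(2,1)–B(2,2)≠ A(2,1)–B(3,1)≠ B(2,2)–B(2,3)= B(2,2)–B(3,2)= B(2,3)–B(2,4)= B(2,3)–A(3,3)≠ B(2,4)–B(3,4)=  → 3/7 unlike.
Row 3: B(3,1)–B(3,2)= B(3,2)–A(3,3)≠ A(3,3)–B(3,4)≠ A(3,3)–A(4,3)= B(3,4)–A(4,4)≠  → 3/5 unlike.
Row 4: A(4,3)–A(4,4)= A(4,3)–A(5,3)= A(4,4)–A(5,4)=  → 0/3 unlike.
Row 5: A(5,1)–A(5,2)= A(5,1)–A(6,1)= A(5,2)–A(5,3)= A(5,2)–A(6,2)= A(5,3)–A(5,4)= A(5,3)–A(6,3)= A(5,4)–A(6,4)=  → 0/7 unlike.
Row 6: A(6,1)–A(6,2)= A(6,2)–A(6,3)= A(6,3)–A(6,4)=  → 0/3 unlike.
Total adjacent occupied pairs: 30; unlike-type pairs: 6.

6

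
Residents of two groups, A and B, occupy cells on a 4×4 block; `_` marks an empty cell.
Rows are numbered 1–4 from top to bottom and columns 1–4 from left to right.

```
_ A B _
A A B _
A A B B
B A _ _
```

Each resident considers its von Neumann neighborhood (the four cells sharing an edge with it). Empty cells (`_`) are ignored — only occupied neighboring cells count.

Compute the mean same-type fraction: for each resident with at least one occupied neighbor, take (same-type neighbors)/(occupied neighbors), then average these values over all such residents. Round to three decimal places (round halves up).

Row 1: (1,2)A 1/2 · (1,3)B 1/2
Row 2: (2,1)A 2/2 · (2,2)A 3/4 · (2,3)B 2/3
Row 3: (3,1)A 2/3 · (3,2)A 3/4 · (3,3)B 2/3 · (3,4)B 1/1
Row 4: (4,1)B 0/2 · (4,2)A 1/2
Sum over 11 residents: 1/2 + 1/2 + 2/2 + 3/4 + 2/3 + 2/3 + 3/4 + 2/3 + 1/1 + 0/2 + 1/2 = 7; mean = 7 ÷ 11 = 7/11 = 0.636363… → 0.636.

0.636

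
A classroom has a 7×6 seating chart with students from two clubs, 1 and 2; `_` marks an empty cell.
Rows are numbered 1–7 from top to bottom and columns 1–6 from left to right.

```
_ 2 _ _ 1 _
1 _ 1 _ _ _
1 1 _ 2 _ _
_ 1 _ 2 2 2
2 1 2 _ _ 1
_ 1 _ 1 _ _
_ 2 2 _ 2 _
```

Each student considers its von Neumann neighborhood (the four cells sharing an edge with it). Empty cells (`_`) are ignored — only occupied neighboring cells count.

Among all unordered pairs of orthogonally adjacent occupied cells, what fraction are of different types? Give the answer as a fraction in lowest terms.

4/13

Scan each occupied cell's neighbors to the right and below so each pair is counted once.
Row 2: 1(2,1)–1(3,1)=  → 0/1 unlike.
Row 3: 1(3,1)–1(3,2)= 1(3,2)–1(4,2)= 2(3,4)–2(4,4)=  → 0/3 unlike.
Row 4: 1(4,2)–1(5,2)= 2(4,4)–2(4,5)= 2(4,5)–2(4,6)= 2(4,6)–1(5,6)≠  → 1/4 unlike.
Row 5: 2(5,1)–1(5,2)≠ 1(5,2)–2(5,3)≠ 1(5,2)–1(6,2)=  → 2/3 unlike.
Row 6: 1(6,2)–2(7,2)≠  → 1/1 unlike.
Row 7: 2(7,2)–2(7,3)=  → 0/1 unlike.
Total adjacent occupied pairs: 13; unlike-type pairs: 4.
4/13 is already in lowest terms.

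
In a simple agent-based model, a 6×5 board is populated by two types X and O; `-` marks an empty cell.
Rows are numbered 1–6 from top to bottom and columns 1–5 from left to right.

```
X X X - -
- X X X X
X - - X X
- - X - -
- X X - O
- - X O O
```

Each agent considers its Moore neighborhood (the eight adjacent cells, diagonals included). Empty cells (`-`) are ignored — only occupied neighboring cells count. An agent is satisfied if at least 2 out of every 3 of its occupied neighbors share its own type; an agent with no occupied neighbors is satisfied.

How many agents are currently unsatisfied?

Row 1: (1,1)X 2/2 ✓ · (1,2)X 4/4 ✓ · (1,3)X 4/4 ✓
Row 2: (2,2)X 5/5 ✓ · (2,3)X 5/5 ✓ · (2,4)X 5/5 ✓ · (2,5)X 3/3 ✓
Row 3: (3,1)X 1/1 ✓ · (3,4)X 5/5 ✓ · (3,5)X 3/3 ✓
Row 4: (4,3)X 3/3 ✓
Row 5: (5,2)X 3/3 ✓ · (5,3)X 3/4 ✓ · (5,5)O 2/2 ✓
Row 6: (6,3)X 2/3 ✓ · (6,4)O 2/4 ✗ · (6,5)O 2/2 ✓
Unsatisfied: (6,4) — 1 in total.

1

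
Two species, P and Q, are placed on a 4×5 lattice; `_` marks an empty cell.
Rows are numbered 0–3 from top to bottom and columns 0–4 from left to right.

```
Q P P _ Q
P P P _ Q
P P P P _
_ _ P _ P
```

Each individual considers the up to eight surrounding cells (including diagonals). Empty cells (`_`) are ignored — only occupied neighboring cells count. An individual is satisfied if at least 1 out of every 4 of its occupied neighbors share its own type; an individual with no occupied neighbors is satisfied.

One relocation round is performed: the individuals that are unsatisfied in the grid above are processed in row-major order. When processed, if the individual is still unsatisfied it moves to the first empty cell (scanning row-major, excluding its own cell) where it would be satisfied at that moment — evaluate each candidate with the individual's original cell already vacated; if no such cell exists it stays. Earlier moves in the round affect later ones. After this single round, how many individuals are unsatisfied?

0

Initially unsatisfied (in order): (0,0).
  (0,0) → (0,3).
Resulting grid:
_ P P Q Q
P P P _ Q
P P P P _
_ _ P _ P
All satisfied now.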